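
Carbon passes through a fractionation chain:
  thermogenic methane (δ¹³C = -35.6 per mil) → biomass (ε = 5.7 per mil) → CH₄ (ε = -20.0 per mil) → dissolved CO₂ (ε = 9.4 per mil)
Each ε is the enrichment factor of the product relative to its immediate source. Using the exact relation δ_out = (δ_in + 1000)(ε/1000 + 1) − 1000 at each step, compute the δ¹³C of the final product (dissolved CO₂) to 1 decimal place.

-40.6 per mil

step 1: δ = (-35.60 + 1000)·(5.7/1000 + 1) − 1000 = -30.10 per mil
step 2: δ = (-30.10 + 1000)·(-20.0/1000 + 1) − 1000 = -49.50 per mil
step 3: δ = (-49.50 + 1000)·(9.4/1000 + 1) − 1000 = -40.57 per mil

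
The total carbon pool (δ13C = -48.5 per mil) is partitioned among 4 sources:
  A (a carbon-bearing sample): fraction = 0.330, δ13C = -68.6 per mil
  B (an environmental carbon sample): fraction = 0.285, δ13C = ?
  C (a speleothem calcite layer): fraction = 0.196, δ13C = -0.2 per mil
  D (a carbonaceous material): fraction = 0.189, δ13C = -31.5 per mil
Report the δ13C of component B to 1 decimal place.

-69.7 per mil

Isotope mass balance: δ_bulk = Σ fᵢ·δᵢ.
-48.5 = 0.330×(-68.6) + 0.285×δ_B + 0.196×(-0.2) + 0.189×(-31.5)
0.285·δ_B = -48.5 − (-28.631) = -19.869
δ_B = -19.869 / 0.285 = -69.72 per mil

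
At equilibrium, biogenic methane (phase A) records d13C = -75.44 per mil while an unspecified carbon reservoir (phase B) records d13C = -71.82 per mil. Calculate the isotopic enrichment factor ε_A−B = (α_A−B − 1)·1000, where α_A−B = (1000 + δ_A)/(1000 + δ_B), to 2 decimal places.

α_A−B = (1000 + -75.44) / (1000 + -71.82) = 924.56 / 928.18 = 0.996100
ε_A−B = (0.996100 − 1) × 1000 = -3.900 per mil
(The approximation ε ≈ δ_A − δ_B would give -3.62 per mil.)

-3.90 per mil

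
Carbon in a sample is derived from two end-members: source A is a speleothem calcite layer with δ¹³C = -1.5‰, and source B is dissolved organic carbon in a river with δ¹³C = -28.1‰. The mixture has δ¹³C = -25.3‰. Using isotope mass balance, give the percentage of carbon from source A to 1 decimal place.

10.5%

δ_mix = f_A·δ_A + (1 − f_A)·δ_B  ⇒  f_A = (δ_mix − δ_B)/(δ_A − δ_B)
f_A = (-25.3 − (-28.1)) / (-1.5 − (-28.1))
f_A = 2.8 / 26.6 = 0.1053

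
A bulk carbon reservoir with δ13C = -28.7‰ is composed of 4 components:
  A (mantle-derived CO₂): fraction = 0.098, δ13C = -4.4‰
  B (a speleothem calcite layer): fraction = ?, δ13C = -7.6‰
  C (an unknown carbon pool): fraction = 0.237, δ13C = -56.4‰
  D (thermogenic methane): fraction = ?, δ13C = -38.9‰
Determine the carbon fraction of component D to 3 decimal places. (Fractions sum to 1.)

0.315

Let f_D and f_B be the unknown fractions; fractions sum to 1 so f_D + f_B = 0.665.
Mass balance: Σ fᵢ·δᵢ = δ_bulk ⇒ f_D·(-38.9) + f_B·(-7.6) = -28.7 − (-13.798) = -14.902
Substitute f_B = 0.665 − f_D:
f_D·(-38.9 − -7.6) = -14.902 − 0.665×(-7.6) = -9.848
f_D = -9.848 / -31.3 = 0.3146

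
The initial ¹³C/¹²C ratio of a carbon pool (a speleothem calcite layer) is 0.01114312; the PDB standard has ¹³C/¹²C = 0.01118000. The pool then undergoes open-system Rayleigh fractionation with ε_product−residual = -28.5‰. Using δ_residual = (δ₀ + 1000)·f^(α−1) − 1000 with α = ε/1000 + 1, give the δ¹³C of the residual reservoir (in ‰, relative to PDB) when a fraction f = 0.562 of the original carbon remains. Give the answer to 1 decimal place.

13.2‰

δ₀ = (0.01114312/0.01118000 − 1)×1000 = (0.996701 − 1)×1000 = -3.299‰
α − 1 = ε/1000 = -0.0285
f^(α−1) = 0.562^(-0.0285) = 1.016559
δ_res = (-3.299 + 1000) × 1.016559 − 1000 = 1013.205 − 1000 = 13.21‰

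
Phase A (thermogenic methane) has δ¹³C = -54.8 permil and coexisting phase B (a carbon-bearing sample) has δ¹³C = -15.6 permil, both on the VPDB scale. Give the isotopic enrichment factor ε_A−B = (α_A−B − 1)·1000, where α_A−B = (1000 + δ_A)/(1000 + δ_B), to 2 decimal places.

α_A−B = (1000 + -54.8) / (1000 + -15.6) = 945.2 / 984.4 = 0.960179
ε_A−B = (0.960179 − 1) × 1000 = -39.821 permil
(The approximation ε ≈ δ_A − δ_B would give -39.2 permil.)

-39.82 permil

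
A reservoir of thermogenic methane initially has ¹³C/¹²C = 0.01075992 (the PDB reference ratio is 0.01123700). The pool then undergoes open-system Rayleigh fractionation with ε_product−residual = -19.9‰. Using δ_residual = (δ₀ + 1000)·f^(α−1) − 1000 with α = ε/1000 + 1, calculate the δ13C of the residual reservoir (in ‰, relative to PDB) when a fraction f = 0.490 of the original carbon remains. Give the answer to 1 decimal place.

δ₀ = (0.01075992/0.01123700 − 1)×1000 = (0.957544 − 1)×1000 = -42.456‰
α − 1 = ε/1000 = -0.0199
f^(α−1) = 0.490^(-0.0199) = 1.014297
δ_res = (-42.456 + 1000) × 1.014297 − 1000 = 971.234 − 1000 = -28.77‰

-28.8‰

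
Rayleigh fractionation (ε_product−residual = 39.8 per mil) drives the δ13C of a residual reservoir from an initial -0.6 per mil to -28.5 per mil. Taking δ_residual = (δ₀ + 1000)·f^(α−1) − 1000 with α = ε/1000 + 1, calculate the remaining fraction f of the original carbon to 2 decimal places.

0.49

α − 1 = ε/1000 = 0.0398
(δ_res + 1000)/(δ₀ + 1000) = (-28.5 + 1000)/(-0.6 + 1000) = 971.5/999.4 = 0.972083
f = 0.972083^(1/0.0398) = exp(ln(0.972083)/0.0398) = exp(-0.02831/0.0398)
f = exp(-0.7114) = 0.4910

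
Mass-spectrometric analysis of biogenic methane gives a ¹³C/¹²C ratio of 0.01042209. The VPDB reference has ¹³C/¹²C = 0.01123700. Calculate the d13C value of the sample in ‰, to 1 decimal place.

-72.5‰

d13C = (R_sample / R_standard − 1) × 1000
R_sample / R_standard = 0.01042209 / 0.01123700 = 0.927480
d13C = (0.927480 − 1) × 1000 = -72.52‰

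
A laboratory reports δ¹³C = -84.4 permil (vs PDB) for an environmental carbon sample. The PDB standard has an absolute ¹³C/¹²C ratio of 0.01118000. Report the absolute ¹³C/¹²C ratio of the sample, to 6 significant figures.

0.0102364

R_sample = R_standard × (δ¹³C/1000 + 1)
R_sample = 0.01118000 × (-84.4/1000 + 1) = 0.01118000 × 0.915600
R_sample = 0.0102364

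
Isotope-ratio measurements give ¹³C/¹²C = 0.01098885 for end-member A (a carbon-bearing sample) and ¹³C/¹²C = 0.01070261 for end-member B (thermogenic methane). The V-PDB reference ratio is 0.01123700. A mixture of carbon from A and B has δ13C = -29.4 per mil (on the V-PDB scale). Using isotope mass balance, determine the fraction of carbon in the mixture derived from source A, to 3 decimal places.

δ_A = (0.01098885/0.01123700 − 1)×1000 = (0.977917 − 1)×1000 = -22.083 per mil
δ_B = (0.01070261/0.01123700 − 1)×1000 = (0.952444 − 1)×1000 = -47.556 per mil
f_A = (δ_mix − δ_B)/(δ_A − δ_B) = (-29.4 − (-47.556))/(-22.083 − (-47.556))
f_A = 18.156 / 25.473 = 0.7128

0.713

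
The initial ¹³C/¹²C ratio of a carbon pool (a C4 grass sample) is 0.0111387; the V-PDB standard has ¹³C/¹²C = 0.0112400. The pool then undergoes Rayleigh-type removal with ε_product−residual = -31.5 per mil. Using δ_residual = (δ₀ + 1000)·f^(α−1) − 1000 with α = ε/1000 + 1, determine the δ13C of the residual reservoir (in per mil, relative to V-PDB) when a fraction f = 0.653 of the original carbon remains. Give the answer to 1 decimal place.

δ₀ = (0.0111387/0.0112400 − 1)×1000 = (0.990988 − 1)×1000 = -9.012 per mil
α − 1 = ε/1000 = -0.0315
f^(α−1) = 0.653^(-0.0315) = 1.013515
δ_res = (-9.012 + 1000) × 1.013515 − 1000 = 1004.381 − 1000 = 4.38 per mil

4.4 per mil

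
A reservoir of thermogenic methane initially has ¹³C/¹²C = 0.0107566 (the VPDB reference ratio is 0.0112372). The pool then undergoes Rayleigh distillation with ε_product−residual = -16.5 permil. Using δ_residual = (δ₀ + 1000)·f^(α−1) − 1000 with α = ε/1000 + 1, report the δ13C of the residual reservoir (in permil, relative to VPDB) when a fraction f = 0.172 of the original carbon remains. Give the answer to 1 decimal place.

-14.6 permil

δ₀ = (0.0107566/0.0112372 − 1)×1000 = (0.957231 − 1)×1000 = -42.769 permil
α − 1 = ε/1000 = -0.0165
f^(α−1) = 0.172^(-0.0165) = 1.029470
δ_res = (-42.769 + 1000) × 1.029470 − 1000 = 985.441 − 1000 = -14.56 permil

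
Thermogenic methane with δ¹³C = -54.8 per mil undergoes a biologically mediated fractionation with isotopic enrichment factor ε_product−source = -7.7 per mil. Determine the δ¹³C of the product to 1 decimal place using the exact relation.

-62.1 per mil

To first order, δ_product ≈ δ_source + ε = -62.5 per mil.
Exactly, δ_product = (δ_source + 1000)·(ε/1000 + 1) − 1000.
δ_product = (-54.8 + 1000) × (-7.7/1000 + 1) − 1000
δ_product = -62.08 per mil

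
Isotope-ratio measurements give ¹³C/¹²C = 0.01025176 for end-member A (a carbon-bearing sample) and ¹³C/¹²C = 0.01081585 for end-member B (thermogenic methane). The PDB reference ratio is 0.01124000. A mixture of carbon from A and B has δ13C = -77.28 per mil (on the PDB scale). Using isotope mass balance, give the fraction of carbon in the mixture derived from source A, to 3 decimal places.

0.788

δ_A = (0.01025176/0.01124000 − 1)×1000 = (0.912078 − 1)×1000 = -87.922 per mil
δ_B = (0.01081585/0.01124000 − 1)×1000 = (0.962264 − 1)×1000 = -37.736 per mil
f_A = (δ_mix − δ_B)/(δ_A − δ_B) = (-77.28 − (-37.736))/(-87.922 − (-37.736))
f_A = -39.544 / -50.186 = 0.7880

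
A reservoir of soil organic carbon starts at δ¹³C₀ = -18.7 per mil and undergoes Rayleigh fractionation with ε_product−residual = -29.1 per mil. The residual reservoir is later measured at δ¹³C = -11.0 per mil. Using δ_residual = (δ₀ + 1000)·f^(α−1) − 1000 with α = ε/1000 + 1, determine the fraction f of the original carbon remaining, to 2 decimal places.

0.76

α − 1 = ε/1000 = -0.0291
(δ_res + 1000)/(δ₀ + 1000) = (-11.0 + 1000)/(-18.7 + 1000) = 989.0/981.3 = 1.007847
f = 1.007847^(1/-0.0291) = exp(ln(1.007847)/-0.0291) = exp(0.00782/-0.0291)
f = exp(-0.2686) = 0.7645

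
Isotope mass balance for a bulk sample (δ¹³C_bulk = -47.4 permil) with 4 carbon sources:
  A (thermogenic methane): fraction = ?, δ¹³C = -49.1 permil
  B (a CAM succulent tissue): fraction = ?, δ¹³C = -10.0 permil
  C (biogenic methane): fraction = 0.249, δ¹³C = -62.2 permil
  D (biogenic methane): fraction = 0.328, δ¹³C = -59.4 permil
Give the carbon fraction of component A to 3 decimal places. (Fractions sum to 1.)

0.210

Let f_A and f_B be the unknown fractions; fractions sum to 1 so f_A + f_B = 0.423.
Mass balance: Σ fᵢ·δᵢ = δ_bulk ⇒ f_A·(-49.1) + f_B·(-10.0) = -47.4 − (-34.971) = -12.429
Substitute f_B = 0.423 − f_A:
f_A·(-49.1 − -10.0) = -12.429 − 0.423×(-10.0) = -8.199
f_A = -8.199 / -39.1 = 0.2097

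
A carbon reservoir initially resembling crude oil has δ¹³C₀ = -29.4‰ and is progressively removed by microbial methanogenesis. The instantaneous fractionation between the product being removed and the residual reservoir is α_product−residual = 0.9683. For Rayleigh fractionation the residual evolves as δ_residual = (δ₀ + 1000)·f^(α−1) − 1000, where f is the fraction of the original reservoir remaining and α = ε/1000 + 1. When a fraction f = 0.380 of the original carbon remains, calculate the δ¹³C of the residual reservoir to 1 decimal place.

0.8‰

Rayleigh residual: δ_res = (δ₀ + 1000)·f^(α−1) − 1000
α − 1 = -0.03170
f^(α−1) = 0.380^(-0.03170) = 1.031148
δ_res = (-29.4 + 1000) × 1.031148 − 1000 = 1000.832 − 1000 = 0.83‰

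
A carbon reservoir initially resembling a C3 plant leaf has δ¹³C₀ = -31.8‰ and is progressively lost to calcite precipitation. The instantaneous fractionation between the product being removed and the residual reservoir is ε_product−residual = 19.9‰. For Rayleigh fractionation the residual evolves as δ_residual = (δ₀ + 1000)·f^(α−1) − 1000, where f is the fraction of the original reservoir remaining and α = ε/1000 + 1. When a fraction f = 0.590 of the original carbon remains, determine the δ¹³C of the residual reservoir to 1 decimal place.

-41.9‰

Rayleigh residual: δ_res = (δ₀ + 1000)·f^(α−1) − 1000
α = ε/1000 + 1 = 1.01990, so α − 1 = 0.01990
f^(α−1) = 0.590^(0.01990) = 0.989555
δ_res = (-31.8 + 1000) × 0.989555 − 1000 = 958.087 − 1000 = -41.91‰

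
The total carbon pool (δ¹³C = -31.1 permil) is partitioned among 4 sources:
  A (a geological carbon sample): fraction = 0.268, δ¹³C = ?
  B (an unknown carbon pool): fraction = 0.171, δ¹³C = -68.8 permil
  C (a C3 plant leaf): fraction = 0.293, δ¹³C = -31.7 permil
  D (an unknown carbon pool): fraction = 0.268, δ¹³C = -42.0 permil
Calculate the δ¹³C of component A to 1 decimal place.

Isotope mass balance: δ_bulk = Σ fᵢ·δᵢ.
-31.1 = 0.268×δ_A + 0.171×(-68.8) + 0.293×(-31.7) + 0.268×(-42.0)
0.268·δ_A = -31.1 − (-32.309) = 1.209
δ_A = 1.209 / 0.268 = 4.51 permil

4.5 permil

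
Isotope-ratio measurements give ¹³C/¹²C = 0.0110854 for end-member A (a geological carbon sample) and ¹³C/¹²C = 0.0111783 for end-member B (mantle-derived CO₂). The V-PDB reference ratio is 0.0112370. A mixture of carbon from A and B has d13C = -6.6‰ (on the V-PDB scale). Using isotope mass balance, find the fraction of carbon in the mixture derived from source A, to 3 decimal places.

0.166

δ_A = (0.0110854/0.0112370 − 1)×1000 = (0.986509 − 1)×1000 = -13.491‰
δ_B = (0.0111783/0.0112370 − 1)×1000 = (0.994776 − 1)×1000 = -5.224‰
f_A = (δ_mix − δ_B)/(δ_A − δ_B) = (-6.6 − (-5.224))/(-13.491 − (-5.224))
f_A = -1.376 / -8.267 = 0.1665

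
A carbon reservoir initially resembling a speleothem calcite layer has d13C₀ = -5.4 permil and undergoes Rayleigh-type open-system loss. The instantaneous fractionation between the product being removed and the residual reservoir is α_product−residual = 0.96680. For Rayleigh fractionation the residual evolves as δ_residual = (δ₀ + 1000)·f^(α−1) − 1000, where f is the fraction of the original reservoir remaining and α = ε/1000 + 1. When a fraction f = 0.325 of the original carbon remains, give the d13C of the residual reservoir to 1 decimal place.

32.4 permil

Rayleigh residual: δ_res = (δ₀ + 1000)·f^(α−1) − 1000
α − 1 = -0.03320
f^(α−1) = 0.325^(-0.03320) = 1.038019
δ_res = (-5.4 + 1000) × 1.038019 − 1000 = 1032.414 − 1000 = 32.41 permil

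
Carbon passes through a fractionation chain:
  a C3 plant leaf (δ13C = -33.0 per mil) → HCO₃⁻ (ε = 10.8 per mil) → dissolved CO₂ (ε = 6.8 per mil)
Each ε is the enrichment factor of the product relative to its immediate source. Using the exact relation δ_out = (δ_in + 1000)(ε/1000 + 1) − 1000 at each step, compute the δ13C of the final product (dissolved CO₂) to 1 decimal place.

-15.9 per mil

step 1: δ = (-33.00 + 1000)·(10.8/1000 + 1) − 1000 = -22.56 per mil
step 2: δ = (-22.56 + 1000)·(6.8/1000 + 1) − 1000 = -15.91 per mil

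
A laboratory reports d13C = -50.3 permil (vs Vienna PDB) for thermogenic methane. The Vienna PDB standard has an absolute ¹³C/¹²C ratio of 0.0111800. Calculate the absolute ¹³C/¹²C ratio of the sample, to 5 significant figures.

R_sample = R_standard × (d13C/1000 + 1)
R_sample = 0.0111800 × (-50.3/1000 + 1) = 0.0111800 × 0.949700
R_sample = 0.0106176

0.010618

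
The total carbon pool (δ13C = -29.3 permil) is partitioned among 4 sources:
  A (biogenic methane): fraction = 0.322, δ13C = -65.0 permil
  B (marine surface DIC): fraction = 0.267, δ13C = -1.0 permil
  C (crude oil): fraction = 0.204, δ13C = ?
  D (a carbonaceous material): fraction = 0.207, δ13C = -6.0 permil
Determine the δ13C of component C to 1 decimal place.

-33.6 permil

Isotope mass balance: δ_bulk = Σ fᵢ·δᵢ.
-29.3 = 0.322×(-65.0) + 0.267×(-1.0) + 0.204×δ_C + 0.207×(-6.0)
0.204·δ_C = -29.3 − (-22.439) = -6.861
δ_C = -6.861 / 0.204 = -33.63 permil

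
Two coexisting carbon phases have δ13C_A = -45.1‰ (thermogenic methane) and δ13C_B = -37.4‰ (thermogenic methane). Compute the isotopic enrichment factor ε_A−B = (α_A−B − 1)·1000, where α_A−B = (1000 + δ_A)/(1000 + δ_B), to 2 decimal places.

α_A−B = (1000 + -45.1) / (1000 + -37.4) = 954.9 / 962.6 = 0.992001
ε_A−B = (0.992001 − 1) × 1000 = -7.999‰
(The approximation ε ≈ δ_A − δ_B would give -7.7‰.)

-8.00‰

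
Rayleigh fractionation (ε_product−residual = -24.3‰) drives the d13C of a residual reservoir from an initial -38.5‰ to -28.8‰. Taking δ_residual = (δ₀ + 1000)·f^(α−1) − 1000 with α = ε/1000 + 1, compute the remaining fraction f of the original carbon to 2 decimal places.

0.66

α − 1 = ε/1000 = -0.0243
(δ_res + 1000)/(δ₀ + 1000) = (-28.8 + 1000)/(-38.5 + 1000) = 971.2/961.5 = 1.010088
f = 1.010088^(1/-0.0243) = exp(ln(1.010088)/-0.0243) = exp(0.01004/-0.0243)
f = exp(-0.4131) = 0.6616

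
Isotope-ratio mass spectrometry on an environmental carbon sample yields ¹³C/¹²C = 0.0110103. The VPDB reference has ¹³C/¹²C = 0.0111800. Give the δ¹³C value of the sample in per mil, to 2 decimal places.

δ¹³C = (R_sample / R_standard − 1) × 1000
R_sample / R_standard = 0.0110103 / 0.0111800 = 0.984821
δ¹³C = (0.984821 − 1) × 1000 = -15.179 per mil

-15.18 per mil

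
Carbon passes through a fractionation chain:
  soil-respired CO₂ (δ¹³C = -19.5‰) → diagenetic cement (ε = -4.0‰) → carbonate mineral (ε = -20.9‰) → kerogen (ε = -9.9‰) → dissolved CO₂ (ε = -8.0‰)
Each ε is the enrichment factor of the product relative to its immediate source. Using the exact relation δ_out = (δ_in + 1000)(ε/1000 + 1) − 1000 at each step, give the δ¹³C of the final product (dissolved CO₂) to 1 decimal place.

step 1: δ = (-19.50 + 1000)·(-4.0/1000 + 1) − 1000 = -23.42‰
step 2: δ = (-23.42 + 1000)·(-20.9/1000 + 1) − 1000 = -43.83‰
step 3: δ = (-43.83 + 1000)·(-9.9/1000 + 1) − 1000 = -53.30‰
step 4: δ = (-53.30 + 1000)·(-8.0/1000 + 1) − 1000 = -60.87‰

-60.9‰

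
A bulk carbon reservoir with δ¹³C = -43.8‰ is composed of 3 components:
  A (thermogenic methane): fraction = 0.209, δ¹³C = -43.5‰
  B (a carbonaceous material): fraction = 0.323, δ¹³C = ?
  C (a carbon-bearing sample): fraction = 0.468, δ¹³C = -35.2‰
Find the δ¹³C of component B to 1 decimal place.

-56.5‰

Isotope mass balance: δ_bulk = Σ fᵢ·δᵢ.
-43.8 = 0.209×(-43.5) + 0.323×δ_B + 0.468×(-35.2)
0.323·δ_B = -43.8 − (-25.565) = -18.235
δ_B = -18.235 / 0.323 = -56.45‰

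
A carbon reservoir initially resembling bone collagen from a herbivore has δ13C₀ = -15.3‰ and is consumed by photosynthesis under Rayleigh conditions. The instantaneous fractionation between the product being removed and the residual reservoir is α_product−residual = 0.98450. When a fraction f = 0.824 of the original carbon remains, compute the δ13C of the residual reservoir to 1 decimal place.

Rayleigh residual: δ_res = (δ₀ + 1000)·f^(α−1) − 1000
α − 1 = -0.01550
f^(α−1) = 0.824^(-0.01550) = 1.003005
δ_res = (-15.3 + 1000) × 1.003005 − 1000 = 987.659 − 1000 = -12.34‰

-12.3‰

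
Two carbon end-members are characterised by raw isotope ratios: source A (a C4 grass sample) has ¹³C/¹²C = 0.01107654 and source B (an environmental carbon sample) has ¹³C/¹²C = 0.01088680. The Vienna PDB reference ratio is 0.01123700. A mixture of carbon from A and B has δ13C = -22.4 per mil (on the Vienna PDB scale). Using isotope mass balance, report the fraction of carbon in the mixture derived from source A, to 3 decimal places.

δ_A = (0.01107654/0.01123700 − 1)×1000 = (0.985720 − 1)×1000 = -14.280 per mil
δ_B = (0.01088680/0.01123700 − 1)×1000 = (0.968835 − 1)×1000 = -31.165 per mil
f_A = (δ_mix − δ_B)/(δ_A − δ_B) = (-22.4 − (-31.165))/(-14.280 − (-31.165))
f_A = 8.765 / 16.885 = 0.5191

0.519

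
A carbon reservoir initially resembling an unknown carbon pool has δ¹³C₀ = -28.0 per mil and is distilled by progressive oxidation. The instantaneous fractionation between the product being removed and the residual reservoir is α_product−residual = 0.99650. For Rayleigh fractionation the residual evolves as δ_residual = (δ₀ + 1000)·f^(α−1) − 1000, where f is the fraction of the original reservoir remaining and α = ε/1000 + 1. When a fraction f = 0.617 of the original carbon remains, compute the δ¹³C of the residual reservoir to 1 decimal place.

Rayleigh residual: δ_res = (δ₀ + 1000)·f^(α−1) − 1000
α − 1 = -0.00350
f^(α−1) = 0.617^(-0.00350) = 1.001692
δ_res = (-28.0 + 1000) × 1.001692 − 1000 = 973.644 − 1000 = -26.36 per mil

-26.4 per mil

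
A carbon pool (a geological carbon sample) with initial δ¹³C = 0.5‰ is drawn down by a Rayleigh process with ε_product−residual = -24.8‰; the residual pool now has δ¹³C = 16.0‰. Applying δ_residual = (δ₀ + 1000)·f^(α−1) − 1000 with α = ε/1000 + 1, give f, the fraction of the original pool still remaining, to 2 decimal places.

α − 1 = ε/1000 = -0.0248
(δ_res + 1000)/(δ₀ + 1000) = (16.0 + 1000)/(0.5 + 1000) = 1016.0/1000.5 = 1.015492
f = 1.015492^(1/-0.0248) = exp(ln(1.015492)/-0.0248) = exp(0.01537/-0.0248)
f = exp(-0.6199) = 0.5380

0.54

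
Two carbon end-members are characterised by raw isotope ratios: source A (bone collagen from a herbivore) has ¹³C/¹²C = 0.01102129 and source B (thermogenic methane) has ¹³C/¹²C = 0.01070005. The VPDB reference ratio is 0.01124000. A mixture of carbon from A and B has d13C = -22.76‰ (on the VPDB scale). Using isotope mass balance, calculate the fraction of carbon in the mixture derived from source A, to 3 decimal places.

δ_A = (0.01102129/0.01124000 − 1)×1000 = (0.980542 − 1)×1000 = -19.458‰
δ_B = (0.01070005/0.01124000 − 1)×1000 = (0.951962 − 1)×1000 = -48.038‰
f_A = (δ_mix − δ_B)/(δ_A − δ_B) = (-22.76 − (-48.038))/(-19.458 − (-48.038))
f_A = 25.278 / 28.580 = 0.8845

0.884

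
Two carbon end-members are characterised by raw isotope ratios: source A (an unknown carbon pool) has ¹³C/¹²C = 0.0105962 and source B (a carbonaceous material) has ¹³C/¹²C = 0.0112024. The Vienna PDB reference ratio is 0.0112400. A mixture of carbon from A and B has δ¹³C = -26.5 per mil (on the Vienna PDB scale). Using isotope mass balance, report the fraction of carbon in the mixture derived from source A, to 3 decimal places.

δ_A = (0.0105962/0.0112400 − 1)×1000 = (0.942722 − 1)×1000 = -57.278 per mil
δ_B = (0.0112024/0.0112400 − 1)×1000 = (0.996655 − 1)×1000 = -3.345 per mil
f_A = (δ_mix − δ_B)/(δ_A − δ_B) = (-26.5 − (-3.345))/(-57.278 − (-3.345))
f_A = -23.155 / -53.932 = 0.4293

0.429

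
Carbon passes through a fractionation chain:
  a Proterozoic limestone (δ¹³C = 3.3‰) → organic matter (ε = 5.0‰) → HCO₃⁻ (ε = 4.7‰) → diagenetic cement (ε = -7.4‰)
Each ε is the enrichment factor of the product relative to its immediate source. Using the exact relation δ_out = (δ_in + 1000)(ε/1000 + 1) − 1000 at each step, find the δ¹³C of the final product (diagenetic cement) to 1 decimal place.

step 1: δ = (3.30 + 1000)·(5.0/1000 + 1) − 1000 = 8.32‰
step 2: δ = (8.32 + 1000)·(4.7/1000 + 1) − 1000 = 13.06‰
step 3: δ = (13.06 + 1000)·(-7.4/1000 + 1) − 1000 = 5.56‰

5.6‰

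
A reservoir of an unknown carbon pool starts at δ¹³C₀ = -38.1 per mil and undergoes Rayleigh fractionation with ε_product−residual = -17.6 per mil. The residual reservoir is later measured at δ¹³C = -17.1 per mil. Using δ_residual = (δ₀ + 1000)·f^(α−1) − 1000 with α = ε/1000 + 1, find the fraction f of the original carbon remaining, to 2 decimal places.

α − 1 = ε/1000 = -0.0176
(δ_res + 1000)/(δ₀ + 1000) = (-17.1 + 1000)/(-38.1 + 1000) = 982.9/961.9 = 1.021832
f = 1.021832^(1/-0.0176) = exp(ln(1.021832)/-0.0176) = exp(0.02160/-0.0176)
f = exp(-1.2271) = 0.2931

0.29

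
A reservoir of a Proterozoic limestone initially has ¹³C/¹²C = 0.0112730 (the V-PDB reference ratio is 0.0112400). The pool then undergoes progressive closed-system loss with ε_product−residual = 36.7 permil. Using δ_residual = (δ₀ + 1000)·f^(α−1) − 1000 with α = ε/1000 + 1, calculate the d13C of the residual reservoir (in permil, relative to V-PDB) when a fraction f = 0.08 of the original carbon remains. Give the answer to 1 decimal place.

δ₀ = (0.0112730/0.0112400 − 1)×1000 = (1.002936 − 1)×1000 = 2.936 permil
α − 1 = ε/1000 = 0.0367
f^(α−1) = 0.08^(0.0367) = 0.911472
δ_res = (2.936 + 1000) × 0.911472 − 1000 = 914.148 − 1000 = -85.85 permil

-85.9 permil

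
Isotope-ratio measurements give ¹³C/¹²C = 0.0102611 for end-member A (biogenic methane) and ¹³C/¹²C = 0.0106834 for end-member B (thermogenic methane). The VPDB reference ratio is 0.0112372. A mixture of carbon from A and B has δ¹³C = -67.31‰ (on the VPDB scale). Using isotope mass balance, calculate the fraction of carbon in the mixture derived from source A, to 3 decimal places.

0.480

δ_A = (0.0102611/0.0112372 − 1)×1000 = (0.913137 − 1)×1000 = -86.863‰
δ_B = (0.0106834/0.0112372 − 1)×1000 = (0.950717 − 1)×1000 = -49.283‰
f_A = (δ_mix − δ_B)/(δ_A − δ_B) = (-67.31 − (-49.283))/(-86.863 − (-49.283))
f_A = -18.027 / -37.581 = 0.4797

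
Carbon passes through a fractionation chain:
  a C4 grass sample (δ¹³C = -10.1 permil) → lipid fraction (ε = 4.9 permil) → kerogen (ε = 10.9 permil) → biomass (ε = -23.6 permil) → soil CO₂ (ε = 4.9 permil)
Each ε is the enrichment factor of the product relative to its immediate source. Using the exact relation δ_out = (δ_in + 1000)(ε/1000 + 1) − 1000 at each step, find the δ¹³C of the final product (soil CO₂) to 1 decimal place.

step 1: δ = (-10.10 + 1000)·(4.9/1000 + 1) − 1000 = -5.25 permil
step 2: δ = (-5.25 + 1000)·(10.9/1000 + 1) − 1000 = 5.59 permil
step 3: δ = (5.59 + 1000)·(-23.6/1000 + 1) − 1000 = -18.14 permil
step 4: δ = (-18.14 + 1000)·(4.9/1000 + 1) − 1000 = -13.33 permil

-13.3 permil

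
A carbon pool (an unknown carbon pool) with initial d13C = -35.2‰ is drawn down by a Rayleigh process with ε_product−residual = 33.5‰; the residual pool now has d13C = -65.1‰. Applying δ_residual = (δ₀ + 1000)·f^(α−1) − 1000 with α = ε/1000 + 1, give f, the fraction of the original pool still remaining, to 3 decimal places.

α − 1 = ε/1000 = 0.0335
(δ_res + 1000)/(δ₀ + 1000) = (-65.1 + 1000)/(-35.2 + 1000) = 934.9/964.8 = 0.969009
f = 0.969009^(1/0.0335) = exp(ln(0.969009)/0.0335) = exp(-0.03148/0.0335)
f = exp(-0.9397) = 0.3907

0.391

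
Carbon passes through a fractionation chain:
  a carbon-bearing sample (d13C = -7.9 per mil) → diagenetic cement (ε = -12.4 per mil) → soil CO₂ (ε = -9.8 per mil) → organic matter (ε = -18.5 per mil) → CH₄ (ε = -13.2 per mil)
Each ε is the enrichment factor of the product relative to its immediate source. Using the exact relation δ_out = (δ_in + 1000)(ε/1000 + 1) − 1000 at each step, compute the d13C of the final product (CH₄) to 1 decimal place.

-60.3 per mil

step 1: δ = (-7.90 + 1000)·(-12.4/1000 + 1) − 1000 = -20.20 per mil
step 2: δ = (-20.20 + 1000)·(-9.8/1000 + 1) − 1000 = -29.80 per mil
step 3: δ = (-29.80 + 1000)·(-18.5/1000 + 1) − 1000 = -47.75 per mil
step 4: δ = (-47.75 + 1000)·(-13.2/1000 + 1) − 1000 = -60.32 per mil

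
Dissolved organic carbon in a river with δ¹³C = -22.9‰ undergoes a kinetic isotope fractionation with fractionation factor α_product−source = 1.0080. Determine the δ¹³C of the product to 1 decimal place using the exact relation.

δ_product = (δ_source + 1000)·α − 1000
δ_product = (-22.9 + 1000) × 1.0080 − 1000
δ_product = 984.917 − 1000 = -15.08‰

-15.1‰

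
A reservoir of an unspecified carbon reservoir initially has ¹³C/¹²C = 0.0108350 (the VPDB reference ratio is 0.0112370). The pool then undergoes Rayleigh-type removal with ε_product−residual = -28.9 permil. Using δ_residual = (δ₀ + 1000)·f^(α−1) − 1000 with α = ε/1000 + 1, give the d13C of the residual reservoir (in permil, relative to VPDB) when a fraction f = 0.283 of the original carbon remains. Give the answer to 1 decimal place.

0.1 permil

δ₀ = (0.0108350/0.0112370 − 1)×1000 = (0.964225 − 1)×1000 = -35.775 permil
α − 1 = ε/1000 = -0.0289
f^(α−1) = 0.283^(-0.0289) = 1.037154
δ_res = (-35.775 + 1000) × 1.037154 − 1000 = 1000.050 − 1000 = 0.05 permil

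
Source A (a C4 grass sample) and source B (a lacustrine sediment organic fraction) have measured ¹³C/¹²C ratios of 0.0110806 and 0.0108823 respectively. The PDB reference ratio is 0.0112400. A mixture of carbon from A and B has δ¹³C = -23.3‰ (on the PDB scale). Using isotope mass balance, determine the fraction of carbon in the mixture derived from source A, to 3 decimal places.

δ_A = (0.0110806/0.0112400 − 1)×1000 = (0.985819 − 1)×1000 = -14.181‰
δ_B = (0.0108823/0.0112400 − 1)×1000 = (0.968176 − 1)×1000 = -31.824‰
f_A = (δ_mix − δ_B)/(δ_A − δ_B) = (-23.3 − (-31.824))/(-14.181 − (-31.824))
f_A = 8.524 / 17.642 = 0.4831

0.483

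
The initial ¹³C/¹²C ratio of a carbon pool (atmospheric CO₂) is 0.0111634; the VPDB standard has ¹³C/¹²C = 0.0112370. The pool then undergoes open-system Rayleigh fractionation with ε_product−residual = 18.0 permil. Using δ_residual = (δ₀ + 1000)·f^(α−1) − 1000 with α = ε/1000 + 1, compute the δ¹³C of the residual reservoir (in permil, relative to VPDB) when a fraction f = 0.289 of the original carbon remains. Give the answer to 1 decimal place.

δ₀ = (0.0111634/0.0112370 − 1)×1000 = (0.993450 − 1)×1000 = -6.550 permil
α − 1 = ε/1000 = 0.0180
f^(α−1) = 0.289^(0.0180) = 0.977904
δ_res = (-6.550 + 1000) × 0.977904 − 1000 = 971.499 − 1000 = -28.50 permil

-28.5 permil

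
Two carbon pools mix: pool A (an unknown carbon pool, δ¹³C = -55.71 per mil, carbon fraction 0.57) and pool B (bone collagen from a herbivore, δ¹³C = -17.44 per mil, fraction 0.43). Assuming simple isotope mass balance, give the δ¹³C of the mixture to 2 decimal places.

-39.25 per mil

δ_mix = f_A·δ_A + f_B·δ_B
δ_mix = 0.57 × (-55.71) + 0.43 × (-17.44)
δ_mix = -31.755 + -7.499 = -39.254 per mil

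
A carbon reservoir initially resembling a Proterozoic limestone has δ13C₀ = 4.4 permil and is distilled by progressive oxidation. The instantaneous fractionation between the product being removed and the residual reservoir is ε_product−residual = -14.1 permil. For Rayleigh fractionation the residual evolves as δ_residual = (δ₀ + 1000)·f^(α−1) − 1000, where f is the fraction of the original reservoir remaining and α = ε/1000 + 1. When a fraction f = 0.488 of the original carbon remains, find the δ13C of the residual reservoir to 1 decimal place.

14.6 permil

Rayleigh residual: δ_res = (δ₀ + 1000)·f^(α−1) − 1000
α = ε/1000 + 1 = 0.98590, so α − 1 = -0.01410
f^(α−1) = 0.488^(-0.01410) = 1.010167
δ_res = (4.4 + 1000) × 1.010167 − 1000 = 1014.612 − 1000 = 14.61 permil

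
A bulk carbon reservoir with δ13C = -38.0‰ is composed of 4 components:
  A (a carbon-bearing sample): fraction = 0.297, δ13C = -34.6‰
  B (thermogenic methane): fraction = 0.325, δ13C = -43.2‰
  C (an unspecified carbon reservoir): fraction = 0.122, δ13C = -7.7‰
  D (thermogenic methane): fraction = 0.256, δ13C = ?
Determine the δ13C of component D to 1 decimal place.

Isotope mass balance: δ_bulk = Σ fᵢ·δᵢ.
-38.0 = 0.297×(-34.6) + 0.325×(-43.2) + 0.122×(-7.7) + 0.256×δ_D
0.256·δ_D = -38.0 − (-25.256) = -12.744
δ_D = -12.744 / 0.256 = -49.78‰

-49.8‰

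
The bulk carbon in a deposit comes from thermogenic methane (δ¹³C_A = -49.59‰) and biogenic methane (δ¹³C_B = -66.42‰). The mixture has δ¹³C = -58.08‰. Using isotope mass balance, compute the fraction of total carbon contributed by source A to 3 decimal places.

δ_mix = f_A·δ_A + (1 − f_A)·δ_B  ⇒  f_A = (δ_mix − δ_B)/(δ_A − δ_B)
f_A = (-58.08 − (-66.42)) / (-49.59 − (-66.42))
f_A = 8.34 / 16.83 = 0.4955

0.496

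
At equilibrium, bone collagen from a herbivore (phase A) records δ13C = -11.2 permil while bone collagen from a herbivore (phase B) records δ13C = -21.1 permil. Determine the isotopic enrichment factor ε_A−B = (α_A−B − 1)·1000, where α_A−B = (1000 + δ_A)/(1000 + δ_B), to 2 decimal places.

10.11 permil

α_A−B = (1000 + -11.2) / (1000 + -21.1) = 988.8 / 978.9 = 1.010113
ε_A−B = (1.010113 − 1) × 1000 = 10.113 permil
(The approximation ε ≈ δ_A − δ_B would give 9.9 permil.)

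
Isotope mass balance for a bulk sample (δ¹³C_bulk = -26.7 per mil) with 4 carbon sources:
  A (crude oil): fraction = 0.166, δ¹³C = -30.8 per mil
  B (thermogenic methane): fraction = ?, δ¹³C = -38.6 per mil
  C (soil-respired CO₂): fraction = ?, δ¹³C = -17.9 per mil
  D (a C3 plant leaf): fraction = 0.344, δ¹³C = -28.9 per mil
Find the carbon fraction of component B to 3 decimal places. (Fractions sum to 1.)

0.139

Let f_B and f_C be the unknown fractions; fractions sum to 1 so f_B + f_C = 0.490.
Mass balance: Σ fᵢ·δᵢ = δ_bulk ⇒ f_B·(-38.6) + f_C·(-17.9) = -26.7 − (-15.054) = -11.646
Substitute f_C = 0.490 − f_B:
f_B·(-38.6 − -17.9) = -11.646 − 0.490×(-17.9) = -2.875
f_B = -2.875 / -20.7 = 0.1389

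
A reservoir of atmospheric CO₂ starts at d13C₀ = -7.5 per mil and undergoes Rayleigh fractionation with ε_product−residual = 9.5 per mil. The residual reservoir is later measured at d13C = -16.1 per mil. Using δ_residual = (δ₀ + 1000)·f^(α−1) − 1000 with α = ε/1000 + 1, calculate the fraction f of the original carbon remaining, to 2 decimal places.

0.40

α − 1 = ε/1000 = 0.0095
(δ_res + 1000)/(δ₀ + 1000) = (-16.1 + 1000)/(-7.5 + 1000) = 983.9/992.5 = 0.991335
f = 0.991335^(1/0.0095) = exp(ln(0.991335)/0.0095) = exp(-0.00870/0.0095)
f = exp(-0.9161) = 0.4001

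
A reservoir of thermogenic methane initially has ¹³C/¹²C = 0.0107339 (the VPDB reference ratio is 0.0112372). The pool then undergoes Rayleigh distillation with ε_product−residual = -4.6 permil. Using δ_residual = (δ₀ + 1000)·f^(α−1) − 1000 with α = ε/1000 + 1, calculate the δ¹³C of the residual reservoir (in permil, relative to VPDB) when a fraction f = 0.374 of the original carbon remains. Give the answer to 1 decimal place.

δ₀ = (0.0107339/0.0112372 − 1)×1000 = (0.955211 − 1)×1000 = -44.789 permil
α − 1 = ε/1000 = -0.0046
f^(α−1) = 0.374^(-0.0046) = 1.004534
δ_res = (-44.789 + 1000) × 1.004534 − 1000 = 959.543 − 1000 = -40.46 permil

-40.5 permil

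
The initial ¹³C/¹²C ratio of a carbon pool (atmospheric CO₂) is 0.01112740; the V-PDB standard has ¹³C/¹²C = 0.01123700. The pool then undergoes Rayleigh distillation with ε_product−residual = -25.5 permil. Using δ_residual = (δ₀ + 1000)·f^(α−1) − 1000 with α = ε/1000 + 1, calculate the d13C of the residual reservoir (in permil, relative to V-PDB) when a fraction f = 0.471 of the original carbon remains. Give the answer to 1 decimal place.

δ₀ = (0.01112740/0.01123700 − 1)×1000 = (0.990247 − 1)×1000 = -9.753 permil
α − 1 = ε/1000 = -0.0255
f^(α−1) = 0.471^(-0.0255) = 1.019384
δ_res = (-9.753 + 1000) × 1.019384 − 1000 = 1009.442 − 1000 = 9.44 permil

9.4 permil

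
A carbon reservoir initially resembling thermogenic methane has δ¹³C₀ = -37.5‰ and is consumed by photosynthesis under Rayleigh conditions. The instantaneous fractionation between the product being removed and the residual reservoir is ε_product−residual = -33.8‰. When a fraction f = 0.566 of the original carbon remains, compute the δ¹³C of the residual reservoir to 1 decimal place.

Rayleigh residual: δ_res = (δ₀ + 1000)·f^(α−1) − 1000
α = ε/1000 + 1 = 0.96620, so α − 1 = -0.03380
f^(α−1) = 0.566^(-0.03380) = 1.019424
δ_res = (-37.5 + 1000) × 1.019424 − 1000 = 981.195 − 1000 = -18.80‰

-18.8‰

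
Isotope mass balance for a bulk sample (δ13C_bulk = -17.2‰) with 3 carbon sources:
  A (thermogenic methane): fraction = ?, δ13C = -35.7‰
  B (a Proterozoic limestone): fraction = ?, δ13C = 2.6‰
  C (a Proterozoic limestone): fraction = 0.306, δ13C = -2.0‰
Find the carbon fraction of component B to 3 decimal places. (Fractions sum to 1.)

0.214

Let f_B and f_A be the unknown fractions; fractions sum to 1 so f_B + f_A = 0.694.
Mass balance: Σ fᵢ·δᵢ = δ_bulk ⇒ f_B·(2.6) + f_A·(-35.7) = -17.2 − (-0.612) = -16.588
Substitute f_A = 0.694 − f_B:
f_B·(2.6 − -35.7) = -16.588 − 0.694×(-35.7) = 8.188
f_B = 8.188 / 38.3 = 0.2138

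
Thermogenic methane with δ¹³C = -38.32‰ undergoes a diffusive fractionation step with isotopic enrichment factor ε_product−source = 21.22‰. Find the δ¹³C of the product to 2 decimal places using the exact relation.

Exactly, δ_product = (δ_source + 1000)·(ε/1000 + 1) − 1000.
δ_product = (-38.32 + 1000) × (21.22/1000 + 1) − 1000
δ_product = -17.913‰

-17.91‰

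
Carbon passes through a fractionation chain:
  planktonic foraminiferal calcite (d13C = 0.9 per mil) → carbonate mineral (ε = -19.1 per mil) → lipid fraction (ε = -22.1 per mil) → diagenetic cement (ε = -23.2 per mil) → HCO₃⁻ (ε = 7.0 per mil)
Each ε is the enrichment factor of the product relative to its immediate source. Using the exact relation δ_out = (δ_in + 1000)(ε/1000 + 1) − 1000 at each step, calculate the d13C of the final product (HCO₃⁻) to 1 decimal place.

step 1: δ = (0.90 + 1000)·(-19.1/1000 + 1) − 1000 = -18.22 per mil
step 2: δ = (-18.22 + 1000)·(-22.1/1000 + 1) − 1000 = -39.91 per mil
step 3: δ = (-39.91 + 1000)·(-23.2/1000 + 1) − 1000 = -62.19 per mil
step 4: δ = (-62.19 + 1000)·(7.0/1000 + 1) − 1000 = -55.62 per mil

-55.6 per mil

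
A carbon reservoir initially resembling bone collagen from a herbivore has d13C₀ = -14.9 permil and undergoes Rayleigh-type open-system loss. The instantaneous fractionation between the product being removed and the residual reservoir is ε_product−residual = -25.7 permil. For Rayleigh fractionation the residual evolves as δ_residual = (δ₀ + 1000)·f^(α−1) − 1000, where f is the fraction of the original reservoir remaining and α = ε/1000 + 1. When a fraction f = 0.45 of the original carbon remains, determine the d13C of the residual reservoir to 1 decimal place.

5.5 permil

Rayleigh residual: δ_res = (δ₀ + 1000)·f^(α−1) − 1000
α = ε/1000 + 1 = 0.97430, so α − 1 = -0.02570
f^(α−1) = 0.45^(-0.02570) = 1.020734
δ_res = (-14.9 + 1000) × 1.020734 − 1000 = 1005.525 − 1000 = 5.52 permil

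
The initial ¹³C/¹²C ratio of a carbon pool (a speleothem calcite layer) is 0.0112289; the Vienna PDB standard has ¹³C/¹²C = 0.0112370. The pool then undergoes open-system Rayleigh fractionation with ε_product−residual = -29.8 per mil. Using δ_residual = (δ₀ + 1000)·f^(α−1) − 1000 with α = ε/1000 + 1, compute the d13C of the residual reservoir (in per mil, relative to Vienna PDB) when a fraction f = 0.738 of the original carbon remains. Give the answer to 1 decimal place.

8.4 per mil

δ₀ = (0.0112289/0.0112370 − 1)×1000 = (0.999279 − 1)×1000 = -0.721 per mil
α − 1 = ε/1000 = -0.0298
f^(α−1) = 0.738^(-0.0298) = 1.009095
δ_res = (-0.721 + 1000) × 1.009095 − 1000 = 1008.367 − 1000 = 8.37 per mil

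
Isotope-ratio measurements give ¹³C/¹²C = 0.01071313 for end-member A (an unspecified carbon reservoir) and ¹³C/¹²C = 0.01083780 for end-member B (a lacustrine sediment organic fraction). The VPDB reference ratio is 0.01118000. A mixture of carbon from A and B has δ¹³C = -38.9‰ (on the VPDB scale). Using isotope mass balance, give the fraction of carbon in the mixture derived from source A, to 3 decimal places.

δ_A = (0.01071313/0.01118000 − 1)×1000 = (0.958241 − 1)×1000 = -41.759‰
δ_B = (0.01083780/0.01118000 − 1)×1000 = (0.969392 − 1)×1000 = -30.608‰
f_A = (δ_mix − δ_B)/(δ_A − δ_B) = (-38.9 − (-30.608))/(-41.759 − (-30.608))
f_A = -8.292 / -11.151 = 0.7436

0.744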